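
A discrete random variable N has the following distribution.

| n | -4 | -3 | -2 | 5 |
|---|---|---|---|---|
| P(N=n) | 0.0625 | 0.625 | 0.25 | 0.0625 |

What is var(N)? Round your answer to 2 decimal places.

3.84

E[N] = (-4)(0.0625) + (-3)(0.625) + (-2)(0.25) + (5)(0.0625) = -2.3125
E[N²] = (-4)²(0.0625) + (-3)²(0.625) + (-2)²(0.25) + (5)²(0.0625) = 9.1875
var(N) = E[N²] − (E[N])² = 9.1875 − (-2.3125)² = 3.83984375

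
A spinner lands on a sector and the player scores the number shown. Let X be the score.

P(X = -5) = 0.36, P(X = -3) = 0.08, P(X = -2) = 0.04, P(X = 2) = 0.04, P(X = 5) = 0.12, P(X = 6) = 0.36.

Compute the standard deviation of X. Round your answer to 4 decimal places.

E[X] = (-5)(0.36) + (-3)(0.08) + (-2)(0.04) + (2)(0.04) + (5)(0.12) + (6)(0.36) = 0.72
E[X²] = (-5)²(0.36) + (-3)²(0.08) + (-2)²(0.04) + (2)²(0.04) + (5)²(0.12) + (6)²(0.36) = 26
V(X) = E[X²] − (E[X])² = 26 − (0.72)² = 25.4816
SD(X) = √25.4816 ≈ 5.0479

5.0479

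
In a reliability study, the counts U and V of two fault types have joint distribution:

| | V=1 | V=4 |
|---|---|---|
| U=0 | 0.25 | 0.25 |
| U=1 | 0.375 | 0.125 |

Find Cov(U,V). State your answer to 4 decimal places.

-0.1875

E[U] = 0.5,  E[V] = 2.125
E[UV] = 0.875
Cov(U,V) = E[UV] − E[U]E[V] = 0.875 − (0.5)(2.125) = -0.1875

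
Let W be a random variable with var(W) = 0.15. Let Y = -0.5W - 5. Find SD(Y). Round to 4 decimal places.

var(-0.5W - 5) = (-0.5)²·0.15 = 0.0375
SD(Y) = √0.0375 ≈ 0.1936

0.1936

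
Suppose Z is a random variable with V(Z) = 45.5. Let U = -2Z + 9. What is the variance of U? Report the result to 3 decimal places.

V(-2Z + 9) = (-2)²·V(Z) = 4·45.5 = 182

182.000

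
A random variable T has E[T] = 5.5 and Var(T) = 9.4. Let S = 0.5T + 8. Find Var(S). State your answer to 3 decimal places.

2.350

Var(0.5T + 8) = (0.5)²·Var(T) = 0.25·9.4 = 2.35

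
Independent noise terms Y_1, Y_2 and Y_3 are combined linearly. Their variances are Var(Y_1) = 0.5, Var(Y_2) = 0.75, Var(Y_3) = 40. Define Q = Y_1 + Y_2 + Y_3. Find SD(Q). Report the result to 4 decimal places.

By independence, Var(Q) = (1)²Var(Y_1) + (1)²Var(Y_2) + (1)²Var(Y_3)
= (1)²·0.5 + (1)²·0.75 + (1)²·40 = 41.25
SD(Q) = √41.25 ≈ 6.4226

6.4226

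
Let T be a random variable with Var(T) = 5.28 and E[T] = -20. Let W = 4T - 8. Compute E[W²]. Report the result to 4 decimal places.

7828.4800

E[4T - 8] = 4·-20 − 8 = -88
Var(4T - 8) = (4)²·5.28 = 84.48
E[W²] = Var(W) + (E[W])² = 84.48 + (-88)² = 7828.48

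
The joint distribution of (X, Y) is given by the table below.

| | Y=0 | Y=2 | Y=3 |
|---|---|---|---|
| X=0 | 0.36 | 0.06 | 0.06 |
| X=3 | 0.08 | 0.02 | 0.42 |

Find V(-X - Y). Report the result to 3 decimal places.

7.134

E[X] = 1.56,  E[Y] = 1.6,  E[XY] = 3.9
V(X) = 4.68 − (1.56)² = 2.2464;  V(Y) = 4.64 − (1.6)² = 2.08
Cov(X,Y) = 3.9 − (1.56)(1.6) = 1.404
V(-X - Y) = (-1)²·2.2464 + (-1)²·2.08 + 2·(-1)·(-1)·1.404 = 7.1344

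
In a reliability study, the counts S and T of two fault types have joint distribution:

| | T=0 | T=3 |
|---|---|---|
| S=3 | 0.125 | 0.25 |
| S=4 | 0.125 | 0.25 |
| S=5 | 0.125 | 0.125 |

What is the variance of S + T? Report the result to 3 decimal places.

2.438

E[S] = 3.875,  E[T] = 1.875,  E[ST] = 7.125
Var(S) = 15.625 − (3.875)² = 0.609375;  Var(T) = 5.625 − (1.875)² = 2.109375
Cov(S,T) = 7.125 − (3.875)(1.875) = -0.140625
Var(S + T) = (1)²·0.609375 + (1)²·2.109375 + 2·(1)·(1)·-0.140625 = 2.4375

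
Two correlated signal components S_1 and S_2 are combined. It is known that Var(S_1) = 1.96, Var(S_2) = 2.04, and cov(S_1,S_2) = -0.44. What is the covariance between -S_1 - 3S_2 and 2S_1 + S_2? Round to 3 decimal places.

-6.960

cov(-S_1 - 3S_2, 2S_1 + S_2) = (-1)(2)Var(S_1) + (-3)(1)Var(S_2) + [(-1)(1) + (-3)(2)]cov(S_1,S_2)
= -2·1.96 + -3·2.04 + -7·-0.44 = -6.96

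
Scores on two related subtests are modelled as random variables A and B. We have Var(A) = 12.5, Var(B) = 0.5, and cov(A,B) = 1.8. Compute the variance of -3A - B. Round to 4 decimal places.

Var(-3A - B) = (-3)²·Var(A) + (-1)²·Var(B) + 2·(-3)·(-1)·cov(A,B)
= 9·12.5 + 1·0.5 + 6·1.8 = 123.8

123.8000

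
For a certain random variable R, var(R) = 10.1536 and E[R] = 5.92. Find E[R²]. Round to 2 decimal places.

45.20

E[R²] = var(R) + (E[R])² = 10.1536 + (5.92)² = 45.2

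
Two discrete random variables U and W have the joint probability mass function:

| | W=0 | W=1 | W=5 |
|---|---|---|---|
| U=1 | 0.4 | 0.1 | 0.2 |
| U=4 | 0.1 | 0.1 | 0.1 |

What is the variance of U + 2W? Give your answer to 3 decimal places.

E[U] = 1.9,  E[W] = 1.7,  E[UW] = 3.5
V(U) = 5.5 − (1.9)² = 1.89;  V(W) = 7.7 − (1.7)² = 4.81
Cov(U,W) = 3.5 − (1.9)(1.7) = 0.27
V(U + 2W) = (1)²·1.89 + (2)²·4.81 + 2·(1)·(2)·0.27 = 22.21

22.210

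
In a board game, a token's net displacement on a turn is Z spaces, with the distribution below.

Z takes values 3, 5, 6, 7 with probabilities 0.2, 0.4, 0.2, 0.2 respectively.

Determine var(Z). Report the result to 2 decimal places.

E[Z] = (3)(0.2) + (5)(0.4) + (6)(0.2) + (7)(0.2) = 5.2
E[Z²] = (3)²(0.2) + (5)²(0.4) + (6)²(0.2) + (7)²(0.2) = 28.8
var(Z) = E[Z²] − (E[Z])² = 28.8 − (5.2)² = 1.76

1.76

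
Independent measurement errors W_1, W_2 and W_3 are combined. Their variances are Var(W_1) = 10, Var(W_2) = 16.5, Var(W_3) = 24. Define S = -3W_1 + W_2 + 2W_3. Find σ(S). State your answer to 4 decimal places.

By independence, Var(S) = (-3)²Var(W_1) + (1)²Var(W_2) + (2)²Var(W_3)
= (-3)²·10 + (1)²·16.5 + (2)²·24 = 202.5
σ(S) = √202.5 ≈ 14.2302

14.2302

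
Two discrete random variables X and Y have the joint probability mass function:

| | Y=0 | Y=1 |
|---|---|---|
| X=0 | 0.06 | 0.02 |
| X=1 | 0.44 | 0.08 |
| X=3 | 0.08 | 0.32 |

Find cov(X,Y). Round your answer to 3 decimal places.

0.318

E[X] = 1.72,  E[Y] = 0.42
E[XY] = 1.04
cov(X,Y) = E[XY] − E[X]E[Y] = 1.04 − (1.72)(0.42) = 0.3176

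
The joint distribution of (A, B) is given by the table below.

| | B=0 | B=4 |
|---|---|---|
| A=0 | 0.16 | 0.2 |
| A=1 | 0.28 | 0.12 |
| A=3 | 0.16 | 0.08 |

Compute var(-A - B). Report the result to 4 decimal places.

4.4416

E[A] = 1.12,  E[B] = 1.6,  E[AB] = 1.44
var(A) = 2.56 − (1.12)² = 1.3056;  var(B) = 6.4 − (1.6)² = 3.84
cov(A,B) = 1.44 − (1.12)(1.6) = -0.352
var(-A - B) = (-1)²·1.3056 + (-1)²·3.84 + 2·(-1)·(-1)·-0.352 = 4.4416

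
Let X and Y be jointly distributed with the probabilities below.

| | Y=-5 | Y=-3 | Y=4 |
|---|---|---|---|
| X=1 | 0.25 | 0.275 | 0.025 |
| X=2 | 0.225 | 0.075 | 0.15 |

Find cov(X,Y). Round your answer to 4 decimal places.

E[X] = 1.45,  E[Y] = -2.725
E[XY] = -3.475
cov(X,Y) = E[XY] − E[X]E[Y] = -3.475 − (1.45)(-2.725) = 0.47625

0.4763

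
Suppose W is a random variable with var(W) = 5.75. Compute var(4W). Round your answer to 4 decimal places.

var(4W) = (4)²·var(W) = 16·5.75 = 92

92.0000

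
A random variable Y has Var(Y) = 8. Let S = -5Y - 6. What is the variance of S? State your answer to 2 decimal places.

Var(-5Y - 6) = (-5)²·Var(Y) = 25·8 = 200

200.00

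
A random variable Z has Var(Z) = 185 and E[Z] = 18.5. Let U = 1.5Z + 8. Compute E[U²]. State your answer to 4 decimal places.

E[1.5Z + 8] = 1.5·18.5 + 8 = 35.75
Var(1.5Z + 8) = (1.5)²·185 = 416.25
E[U²] = Var(U) + (E[U])² = 416.25 + (35.75)² = 1694.3125

1694.3125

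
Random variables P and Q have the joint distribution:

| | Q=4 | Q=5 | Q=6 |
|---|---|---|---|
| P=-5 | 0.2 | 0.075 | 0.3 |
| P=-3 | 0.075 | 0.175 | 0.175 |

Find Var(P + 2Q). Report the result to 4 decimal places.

3.9375

E[P] = -4.15,  E[Q] = 5.2,  E[PQ] = -21.55
Var(P) = 18.2 − (-4.15)² = 0.9775;  Var(Q) = 27.75 − (5.2)² = 0.71
Cov(P,Q) = -21.55 − (-4.15)(5.2) = 0.03
Var(P + 2Q) = (1)²·0.9775 + (2)²·0.71 + 2·(1)·(2)·0.03 = 3.9375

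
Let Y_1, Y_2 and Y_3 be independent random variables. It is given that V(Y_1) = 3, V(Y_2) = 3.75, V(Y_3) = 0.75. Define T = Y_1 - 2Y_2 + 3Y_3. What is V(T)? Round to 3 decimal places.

By independence, V(T) = (1)²V(Y_1) + (-2)²V(Y_2) + (3)²V(Y_3)
= (1)²·3 + (-2)²·3.75 + (3)²·0.75 = 24.75

24.750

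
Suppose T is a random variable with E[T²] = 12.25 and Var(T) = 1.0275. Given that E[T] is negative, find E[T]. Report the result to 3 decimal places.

-3.350

(E[T])² = E[T²] − Var(T) = 12.25 − 1.0275 = 11.2225
E[T] = −√11.2225 = -3.35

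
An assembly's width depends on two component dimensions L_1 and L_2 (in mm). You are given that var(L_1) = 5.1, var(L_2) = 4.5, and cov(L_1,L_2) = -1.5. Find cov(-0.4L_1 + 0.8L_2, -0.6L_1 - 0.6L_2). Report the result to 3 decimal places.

cov(-0.4L_1 + 0.8L_2, -0.6L_1 - 0.6L_2) = (-0.4)(-0.6)var(L_1) + (0.8)(-0.6)var(L_2) + [(-0.4)(-0.6) + (0.8)(-0.6)]cov(L_1,L_2)
= 0.24·5.1 + -0.48·4.5 + -0.24·-1.5 = -0.576

-0.576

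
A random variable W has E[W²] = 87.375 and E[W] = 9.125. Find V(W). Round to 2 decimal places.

V(W) = 87.375 − (9.125)² = 4.109375

4.11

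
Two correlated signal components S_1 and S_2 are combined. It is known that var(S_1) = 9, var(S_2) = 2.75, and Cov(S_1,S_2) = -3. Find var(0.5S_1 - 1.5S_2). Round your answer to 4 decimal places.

var(0.5S_1 - 1.5S_2) = (0.5)²·var(S_1) + (-1.5)²·var(S_2) + 2·(0.5)·(-1.5)·Cov(S_1,S_2)
= 0.25·9 + 2.25·2.75 + -1.5·-3 = 12.9375

12.9375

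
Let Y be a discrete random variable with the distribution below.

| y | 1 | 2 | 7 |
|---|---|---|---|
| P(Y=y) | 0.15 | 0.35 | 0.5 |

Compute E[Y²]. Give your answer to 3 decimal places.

26.050

E[Y²] = (1)²(0.15) + (2)²(0.35) + (7)²(0.5) = 26.05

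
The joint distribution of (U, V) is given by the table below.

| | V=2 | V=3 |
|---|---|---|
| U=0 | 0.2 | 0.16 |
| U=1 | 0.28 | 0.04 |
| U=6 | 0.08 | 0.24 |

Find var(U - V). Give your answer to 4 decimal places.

6.0800

E[U] = 2.24,  E[V] = 2.44,  E[UV] = 5.96
var(U) = 11.84 − (2.24)² = 6.8224;  var(V) = 6.2 − (2.44)² = 0.2464
Cov(U,V) = 5.96 − (2.24)(2.44) = 0.4944
var(U - V) = (1)²·6.8224 + (-1)²·0.2464 + 2·(1)·(-1)·0.4944 = 6.08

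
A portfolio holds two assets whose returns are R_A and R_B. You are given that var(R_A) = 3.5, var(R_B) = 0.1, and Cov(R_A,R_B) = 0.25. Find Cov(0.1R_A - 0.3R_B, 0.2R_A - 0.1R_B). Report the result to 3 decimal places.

Cov(0.1R_A - 0.3R_B, 0.2R_A - 0.1R_B) = (0.1)(0.2)var(R_A) + (-0.3)(-0.1)var(R_B) + [(0.1)(-0.1) + (-0.3)(0.2)]Cov(R_A,R_B)
= 0.02·3.5 + 0.03·0.1 + -0.07·0.25 = 0.0555

0.056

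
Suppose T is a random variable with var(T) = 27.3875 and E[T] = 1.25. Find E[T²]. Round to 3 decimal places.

E[T²] = var(T) + (E[T])² = 27.3875 + (1.25)² = 28.95

28.950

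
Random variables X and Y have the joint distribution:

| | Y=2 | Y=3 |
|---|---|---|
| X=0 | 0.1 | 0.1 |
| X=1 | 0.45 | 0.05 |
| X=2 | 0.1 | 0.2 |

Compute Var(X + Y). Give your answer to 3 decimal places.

0.848

E[X] = 1.1,  E[Y] = 2.35,  E[XY] = 2.65
Var(X) = 1.7 − (1.1)² = 0.49;  Var(Y) = 5.75 − (2.35)² = 0.2275
Cov(X,Y) = 2.65 − (1.1)(2.35) = 0.065
Var(X + Y) = (1)²·0.49 + (1)²·0.2275 + 2·(1)·(1)·0.065 = 0.8475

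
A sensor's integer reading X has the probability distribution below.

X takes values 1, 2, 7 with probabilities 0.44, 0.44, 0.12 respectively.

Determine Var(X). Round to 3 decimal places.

3.414

E[X] = (1)(0.44) + (2)(0.44) + (7)(0.12) = 2.16
E[X²] = (1)²(0.44) + (2)²(0.44) + (7)²(0.12) = 8.08
Var(X) = E[X²] − (E[X])² = 8.08 − (2.16)² = 3.4144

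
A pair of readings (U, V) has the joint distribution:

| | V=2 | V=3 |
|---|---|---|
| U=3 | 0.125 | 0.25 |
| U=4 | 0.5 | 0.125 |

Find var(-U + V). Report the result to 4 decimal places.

E[U] = 3.625,  E[V] = 2.375,  E[UV] = 8.5
var(U) = 13.375 − (3.625)² = 0.234375;  var(V) = 5.875 − (2.375)² = 0.234375
cov(U,V) = 8.5 − (3.625)(2.375) = -0.109375
var(-U + V) = (-1)²·0.234375 + (1)²·0.234375 + 2·(-1)·(1)·-0.109375 = 0.6875

0.6875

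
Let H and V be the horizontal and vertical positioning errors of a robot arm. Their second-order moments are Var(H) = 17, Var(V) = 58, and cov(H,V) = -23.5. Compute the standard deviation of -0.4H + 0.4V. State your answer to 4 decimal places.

Var(-0.4H + 0.4V) = (-0.4)²·Var(H) + (0.4)²·Var(V) + 2·(-0.4)·(0.4)·cov(H,V)
= 0.16·17 + 0.16·58 + -0.32·-23.5 = 19.52
SD(-0.4H + 0.4V) = √19.52 ≈ 4.4181

4.4181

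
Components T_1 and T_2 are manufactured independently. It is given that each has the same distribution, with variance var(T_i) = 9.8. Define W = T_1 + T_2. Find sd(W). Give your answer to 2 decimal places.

4.43

By independence, var(W) = (1)²var(T_1) + (1)²var(T_2)
= (1)²·9.8 + (1)²·9.8 = 19.6
sd(W) = √19.6 ≈ 4.43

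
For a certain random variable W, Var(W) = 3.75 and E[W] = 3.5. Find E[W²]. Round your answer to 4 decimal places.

E[W²] = Var(W) + (E[W])² = 3.75 + (3.5)² = 16

16.0000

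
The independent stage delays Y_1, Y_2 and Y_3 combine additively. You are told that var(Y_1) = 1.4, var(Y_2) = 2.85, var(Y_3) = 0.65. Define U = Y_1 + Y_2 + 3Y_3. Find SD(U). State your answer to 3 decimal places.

By independence, var(U) = (1)²var(Y_1) + (1)²var(Y_2) + (3)²var(Y_3)
= (1)²·1.4 + (1)²·2.85 + (3)²·0.65 = 10.1
SD(U) = √10.1 ≈ 3.178

3.178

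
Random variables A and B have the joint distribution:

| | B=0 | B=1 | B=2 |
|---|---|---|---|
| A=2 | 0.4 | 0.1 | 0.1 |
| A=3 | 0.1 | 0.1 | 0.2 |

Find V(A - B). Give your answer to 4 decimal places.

E[A] = 2.4,  E[B] = 0.8,  E[AB] = 2.1
V(A) = 6 − (2.4)² = 0.24;  V(B) = 1.4 − (0.8)² = 0.76
Cov(A,B) = 2.1 − (2.4)(0.8) = 0.18
V(A - B) = (1)²·0.24 + (-1)²·0.76 + 2·(1)·(-1)·0.18 = 0.64

0.6400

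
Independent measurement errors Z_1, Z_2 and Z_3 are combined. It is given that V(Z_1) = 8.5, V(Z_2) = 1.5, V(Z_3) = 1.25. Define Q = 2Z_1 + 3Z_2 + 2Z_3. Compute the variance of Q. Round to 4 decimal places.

52.5000

By independence, V(Q) = (2)²V(Z_1) + (3)²V(Z_2) + (2)²V(Z_3)
= (2)²·8.5 + (3)²·1.5 + (2)²·1.25 = 52.5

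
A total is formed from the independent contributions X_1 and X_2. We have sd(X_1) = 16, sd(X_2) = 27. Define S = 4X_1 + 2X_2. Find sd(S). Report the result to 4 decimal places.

var(X_1) = 256, var(X_2) = 729
By independence, var(S) = (4)²var(X_1) + (2)²var(X_2)
= (4)²·256 + (2)²·729 = 7012
sd(S) = √7012 ≈ 83.7377

83.7377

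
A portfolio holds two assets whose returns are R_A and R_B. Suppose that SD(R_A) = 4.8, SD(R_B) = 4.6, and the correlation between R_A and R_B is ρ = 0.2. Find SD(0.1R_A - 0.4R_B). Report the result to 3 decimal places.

1.806

V(R_A) = (4.8)² = 23.04;  V(R_B) = (4.6)² = 21.16
Cov(R_A,R_B) = ρ·SD(R_A)·SD(R_B) = 0.2·4.8·4.6 = 4.416
V(0.1R_A - 0.4R_B) = (0.1)²·V(R_A) + (-0.4)²·V(R_B) + 2·(0.1)·(-0.4)·Cov(R_A,R_B)
= 0.01·23.04 + 0.16·21.16 + -0.08·4.416 = 3.26272
SD(0.1R_A - 0.4R_B) = √3.26272 ≈ 1.806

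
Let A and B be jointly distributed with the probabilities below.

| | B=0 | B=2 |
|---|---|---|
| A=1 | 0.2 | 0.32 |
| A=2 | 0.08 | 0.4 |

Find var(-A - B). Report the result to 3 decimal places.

1.274

E[A] = 1.48,  E[B] = 1.44,  E[AB] = 2.24
var(A) = 2.44 − (1.48)² = 0.2496;  var(B) = 2.88 − (1.44)² = 0.8064
cov(A,B) = 2.24 − (1.48)(1.44) = 0.1088
var(-A - B) = (-1)²·0.2496 + (-1)²·0.8064 + 2·(-1)·(-1)·0.1088 = 1.2736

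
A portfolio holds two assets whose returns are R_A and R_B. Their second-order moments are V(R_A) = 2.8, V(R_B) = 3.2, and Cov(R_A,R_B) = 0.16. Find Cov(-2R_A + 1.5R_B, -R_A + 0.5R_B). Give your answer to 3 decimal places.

Cov(-2R_A + 1.5R_B, -R_A + 0.5R_B) = (-2)(-1)V(R_A) + (1.5)(0.5)V(R_B) + [(-2)(0.5) + (1.5)(-1)]Cov(R_A,R_B)
= 2·2.8 + 0.75·3.2 + -2.5·0.16 = 7.6

7.600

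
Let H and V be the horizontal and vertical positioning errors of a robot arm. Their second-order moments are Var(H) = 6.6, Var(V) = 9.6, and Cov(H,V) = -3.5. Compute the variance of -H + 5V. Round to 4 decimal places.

281.6000

Var(-H + 5V) = (-1)²·Var(H) + (5)²·Var(V) + 2·(-1)·(5)·Cov(H,V)
= 1·6.6 + 25·9.6 + -10·-3.5 = 281.6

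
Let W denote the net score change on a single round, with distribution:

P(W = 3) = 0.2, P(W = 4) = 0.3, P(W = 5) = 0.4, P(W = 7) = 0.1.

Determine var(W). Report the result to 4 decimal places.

E[W] = (3)(0.2) + (4)(0.3) + (5)(0.4) + (7)(0.1) = 4.5
E[W²] = (3)²(0.2) + (4)²(0.3) + (5)²(0.4) + (7)²(0.1) = 21.5
var(W) = E[W²] − (E[W])² = 21.5 − (4.5)² = 1.25

1.2500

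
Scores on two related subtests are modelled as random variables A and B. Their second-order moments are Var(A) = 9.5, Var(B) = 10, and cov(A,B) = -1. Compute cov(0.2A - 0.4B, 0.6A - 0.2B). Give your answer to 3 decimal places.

cov(0.2A - 0.4B, 0.6A - 0.2B) = (0.2)(0.6)Var(A) + (-0.4)(-0.2)Var(B) + [(0.2)(-0.2) + (-0.4)(0.6)]cov(A,B)
= 0.12·9.5 + 0.08·10 + -0.28·-1 = 2.22

2.220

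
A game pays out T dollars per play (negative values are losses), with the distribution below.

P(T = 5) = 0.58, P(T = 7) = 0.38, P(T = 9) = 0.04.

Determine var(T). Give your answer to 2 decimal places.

E[T] = (5)(0.58) + (7)(0.38) + (9)(0.04) = 5.92
E[T²] = (5)²(0.58) + (7)²(0.38) + (9)²(0.04) = 36.36
var(T) = E[T²] − (E[T])² = 36.36 − (5.92)² = 1.3136

1.31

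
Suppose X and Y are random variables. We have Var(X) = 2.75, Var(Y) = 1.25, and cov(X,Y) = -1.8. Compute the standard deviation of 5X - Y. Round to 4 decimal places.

Var(5X - Y) = (5)²·Var(X) + (-1)²·Var(Y) + 2·(5)·(-1)·cov(X,Y)
= 25·2.75 + 1·1.25 + -10·-1.8 = 88
SD(5X - Y) = √88 ≈ 9.3808

9.3808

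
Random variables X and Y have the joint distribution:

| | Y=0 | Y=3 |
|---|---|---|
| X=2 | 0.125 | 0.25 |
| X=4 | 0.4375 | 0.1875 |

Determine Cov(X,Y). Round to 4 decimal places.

E[X] = 3.25,  E[Y] = 1.3125
E[XY] = 3.75
Cov(X,Y) = E[XY] − E[X]E[Y] = 3.75 − (3.25)(1.3125) = -0.515625

-0.5156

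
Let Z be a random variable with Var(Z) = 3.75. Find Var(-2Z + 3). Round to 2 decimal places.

15.00

Var(-2Z + 3) = (-2)²·Var(Z) = 4·3.75 = 15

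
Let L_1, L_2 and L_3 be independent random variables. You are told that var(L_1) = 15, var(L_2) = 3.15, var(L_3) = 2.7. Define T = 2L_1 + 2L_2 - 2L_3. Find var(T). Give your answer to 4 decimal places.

83.4000

By independence, var(T) = (2)²var(L_1) + (2)²var(L_2) + (-2)²var(L_3)
= (2)²·15 + (2)²·3.15 + (-2)²·2.7 = 83.4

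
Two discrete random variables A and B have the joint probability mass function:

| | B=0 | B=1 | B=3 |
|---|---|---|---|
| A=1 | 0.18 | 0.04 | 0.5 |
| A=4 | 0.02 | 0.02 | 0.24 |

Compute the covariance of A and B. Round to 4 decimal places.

0.3048

E[A] = 1.84,  E[B] = 2.28
E[AB] = 4.5
Cov(A,B) = E[AB] − E[A]E[B] = 4.5 − (1.84)(2.28) = 0.3048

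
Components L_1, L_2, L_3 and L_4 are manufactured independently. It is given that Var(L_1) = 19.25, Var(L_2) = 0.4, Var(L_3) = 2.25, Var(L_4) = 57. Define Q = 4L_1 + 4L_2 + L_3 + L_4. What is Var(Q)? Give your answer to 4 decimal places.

373.6500

By independence, Var(Q) = (4)²Var(L_1) + (4)²Var(L_2) + (1)²Var(L_3) + (1)²Var(L_4)
= (4)²·19.25 + (4)²·0.4 + (1)²·2.25 + (1)²·57 = 373.65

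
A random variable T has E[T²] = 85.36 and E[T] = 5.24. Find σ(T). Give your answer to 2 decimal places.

7.61

Var(T) = 85.36 − (5.24)² = 57.9024
σ(T) = √57.9024 ≈ 7.61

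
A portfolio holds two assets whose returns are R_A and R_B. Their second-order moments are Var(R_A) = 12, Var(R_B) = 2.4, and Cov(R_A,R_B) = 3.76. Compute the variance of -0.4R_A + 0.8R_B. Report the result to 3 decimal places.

Var(-0.4R_A + 0.8R_B) = (-0.4)²·Var(R_A) + (0.8)²·Var(R_B) + 2·(-0.4)·(0.8)·Cov(R_A,R_B)
= 0.16·12 + 0.64·2.4 + -0.64·3.76 = 1.0496

1.050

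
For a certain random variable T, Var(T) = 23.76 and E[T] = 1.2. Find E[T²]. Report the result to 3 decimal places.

E[T²] = Var(T) + (E[T])² = 23.76 + (1.2)² = 25.2

25.200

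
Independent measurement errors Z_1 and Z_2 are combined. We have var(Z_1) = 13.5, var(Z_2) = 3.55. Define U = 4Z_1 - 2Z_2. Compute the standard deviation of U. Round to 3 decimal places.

15.172

By independence, var(U) = (4)²var(Z_1) + (-2)²var(Z_2)
= (4)²·13.5 + (-2)²·3.55 = 230.2
SD(U) = √230.2 ≈ 15.172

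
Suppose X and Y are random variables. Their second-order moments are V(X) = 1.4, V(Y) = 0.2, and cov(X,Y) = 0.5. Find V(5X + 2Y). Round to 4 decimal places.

45.8000

V(5X + 2Y) = (5)²·V(X) + (2)²·V(Y) + 2·(5)·(2)·cov(X,Y)
= 25·1.4 + 4·0.2 + 20·0.5 = 45.8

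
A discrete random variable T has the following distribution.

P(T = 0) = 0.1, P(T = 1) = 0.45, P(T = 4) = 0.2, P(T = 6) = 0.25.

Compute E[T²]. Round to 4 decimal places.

E[T²] = (0)²(0.1) + (1)²(0.45) + (4)²(0.2) + (6)²(0.25) = 12.65

12.6500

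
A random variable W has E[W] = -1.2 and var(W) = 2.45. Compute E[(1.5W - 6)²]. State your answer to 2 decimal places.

E[1.5W - 6] = 1.5·-1.2 − 6 = -7.8
var(1.5W - 6) = (1.5)²·2.45 = 5.5125
E[(1.5W - 6)²] = var((1.5W - 6)) + (E[(1.5W - 6)])² = 5.5125 + (-7.8)² = 66.3525

66.35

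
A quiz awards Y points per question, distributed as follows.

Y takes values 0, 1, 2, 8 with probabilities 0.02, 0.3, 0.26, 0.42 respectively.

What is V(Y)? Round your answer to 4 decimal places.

10.7476

E[Y] = (0)(0.02) + (1)(0.3) + (2)(0.26) + (8)(0.42) = 4.18
E[Y²] = (0)²(0.02) + (1)²(0.3) + (2)²(0.26) + (8)²(0.42) = 28.22
V(Y) = E[Y²] − (E[Y])² = 28.22 − (4.18)² = 10.7476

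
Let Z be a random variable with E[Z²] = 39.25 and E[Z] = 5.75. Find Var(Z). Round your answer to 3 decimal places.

6.188

Var(Z) = 39.25 − (5.75)² = 6.1875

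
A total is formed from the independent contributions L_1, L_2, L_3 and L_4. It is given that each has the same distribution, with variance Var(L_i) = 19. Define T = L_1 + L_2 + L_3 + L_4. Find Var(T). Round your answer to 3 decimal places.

By independence, Var(T) = (1)²Var(L_1) + (1)²Var(L_2) + (1)²Var(L_3) + (1)²Var(L_4)
= (1)²·19 + (1)²·19 + (1)²·19 + (1)²·19 = 76

76.000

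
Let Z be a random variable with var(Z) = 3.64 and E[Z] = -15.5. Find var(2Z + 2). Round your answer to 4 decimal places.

var(2Z + 2) = (2)²·var(Z) = 4·3.64 = 14.56

14.5600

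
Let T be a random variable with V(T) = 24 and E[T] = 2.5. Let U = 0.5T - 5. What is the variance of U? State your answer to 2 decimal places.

V(0.5T - 5) = (0.5)²·V(T) = 0.25·24 = 6

6.00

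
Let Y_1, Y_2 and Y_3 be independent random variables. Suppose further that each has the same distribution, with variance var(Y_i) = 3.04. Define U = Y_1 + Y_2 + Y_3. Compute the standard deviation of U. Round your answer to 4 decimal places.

By independence, var(U) = (1)²var(Y_1) + (1)²var(Y_2) + (1)²var(Y_3)
= (1)²·3.04 + (1)²·3.04 + (1)²·3.04 = 9.12
SD(U) = √9.12 ≈ 3.0199

3.0199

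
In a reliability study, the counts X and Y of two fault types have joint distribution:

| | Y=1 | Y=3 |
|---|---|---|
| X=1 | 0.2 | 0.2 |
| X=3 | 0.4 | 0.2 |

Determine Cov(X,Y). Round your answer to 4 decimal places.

-0.1600

E[X] = 2.2,  E[Y] = 1.8
E[XY] = 3.8
Cov(X,Y) = E[XY] − E[X]E[Y] = 3.8 − (2.2)(1.8) = -0.16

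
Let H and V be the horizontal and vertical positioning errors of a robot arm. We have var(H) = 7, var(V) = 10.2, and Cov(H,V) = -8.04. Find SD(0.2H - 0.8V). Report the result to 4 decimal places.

3.0628

var(0.2H - 0.8V) = (0.2)²·var(H) + (-0.8)²·var(V) + 2·(0.2)·(-0.8)·Cov(H,V)
= 0.04·7 + 0.64·10.2 + -0.32·-8.04 = 9.3808
SD(0.2H - 0.8V) = √9.3808 ≈ 3.0628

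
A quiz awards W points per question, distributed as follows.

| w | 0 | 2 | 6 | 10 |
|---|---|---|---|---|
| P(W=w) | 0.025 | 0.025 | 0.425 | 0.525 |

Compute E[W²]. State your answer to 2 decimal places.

E[W²] = (0)²(0.025) + (2)²(0.025) + (6)²(0.425) + (10)²(0.525) = 67.9

67.90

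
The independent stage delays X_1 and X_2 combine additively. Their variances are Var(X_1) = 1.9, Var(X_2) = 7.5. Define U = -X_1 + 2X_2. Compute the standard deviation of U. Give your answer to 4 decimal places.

5.6480

By independence, Var(U) = (-1)²Var(X_1) + (2)²Var(X_2)
= (-1)²·1.9 + (2)²·7.5 = 31.9
σ(U) = √31.9 ≈ 5.6480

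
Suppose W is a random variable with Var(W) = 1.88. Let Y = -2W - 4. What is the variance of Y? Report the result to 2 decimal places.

7.52

Var(-2W - 4) = (-2)²·Var(W) = 4·1.88 = 7.52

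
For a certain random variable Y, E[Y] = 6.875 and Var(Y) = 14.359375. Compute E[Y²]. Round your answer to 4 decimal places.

61.6250

E[Y²] = Var(Y) + (E[Y])² = 14.359375 + (6.875)² = 61.625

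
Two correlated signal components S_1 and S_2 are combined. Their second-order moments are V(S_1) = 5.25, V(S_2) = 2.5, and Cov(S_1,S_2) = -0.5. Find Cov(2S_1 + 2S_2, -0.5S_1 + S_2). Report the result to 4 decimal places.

Cov(2S_1 + 2S_2, -0.5S_1 + S_2) = (2)(-0.5)V(S_1) + (2)(1)V(S_2) + [(2)(1) + (2)(-0.5)]Cov(S_1,S_2)
= -1·5.25 + 2·2.5 + 1·-0.5 = -0.75

-0.7500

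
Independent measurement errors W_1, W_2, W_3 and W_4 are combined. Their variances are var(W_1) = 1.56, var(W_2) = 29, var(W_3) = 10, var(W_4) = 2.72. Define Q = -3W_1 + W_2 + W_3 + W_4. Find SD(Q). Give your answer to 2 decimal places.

7.47

By independence, var(Q) = (-3)²var(W_1) + (1)²var(W_2) + (1)²var(W_3) + (1)²var(W_4)
= (-3)²·1.56 + (1)²·29 + (1)²·10 + (1)²·2.72 = 55.76
SD(Q) = √55.76 ≈ 7.47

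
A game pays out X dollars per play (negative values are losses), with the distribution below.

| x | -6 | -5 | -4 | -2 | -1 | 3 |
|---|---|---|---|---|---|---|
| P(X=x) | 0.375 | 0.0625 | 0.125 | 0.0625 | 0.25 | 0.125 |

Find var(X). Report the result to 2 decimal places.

E[X] = (-6)(0.375) + (-5)(0.0625) + (-4)(0.125) + (-2)(0.0625) + (-1)(0.25) + (3)(0.125) = -3.0625
E[X²] = (-6)²(0.375) + (-5)²(0.0625) + (-4)²(0.125) + (-2)²(0.0625) + (-1)²(0.25) + (3)²(0.125) = 18.6875
var(X) = E[X²] − (E[X])² = 18.6875 − (-3.0625)² = 9.30859375

9.31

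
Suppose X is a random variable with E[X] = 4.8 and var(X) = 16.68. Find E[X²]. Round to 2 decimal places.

39.72

E[X²] = var(X) + (E[X])² = 16.68 + (4.8)² = 39.72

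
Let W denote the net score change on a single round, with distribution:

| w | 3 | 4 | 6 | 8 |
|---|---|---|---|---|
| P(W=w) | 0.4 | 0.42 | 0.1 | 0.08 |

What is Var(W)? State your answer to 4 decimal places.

2.0656

E[W] = (3)(0.4) + (4)(0.42) + (6)(0.1) + (8)(0.08) = 4.12
E[W²] = (3)²(0.4) + (4)²(0.42) + (6)²(0.1) + (8)²(0.08) = 19.04
Var(W) = E[W²] − (E[W])² = 19.04 − (4.12)² = 2.0656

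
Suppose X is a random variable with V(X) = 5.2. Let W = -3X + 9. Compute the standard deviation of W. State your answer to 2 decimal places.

6.84

V(-3X + 9) = (-3)²·5.2 = 46.8
SD(W) = √46.8 ≈ 6.84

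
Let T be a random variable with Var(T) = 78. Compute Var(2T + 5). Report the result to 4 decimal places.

Var(2T + 5) = (2)²·Var(T) = 4·78 = 312

312.0000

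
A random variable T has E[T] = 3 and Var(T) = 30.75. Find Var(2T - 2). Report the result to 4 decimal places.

Var(2T - 2) = (2)²·Var(T) = 4·30.75 = 123

123.0000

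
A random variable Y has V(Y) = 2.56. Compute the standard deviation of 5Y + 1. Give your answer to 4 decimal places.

V(5Y + 1) = (5)²·2.56 = 64
sd(5Y + 1) = √64 ≈ 8.0000

8.0000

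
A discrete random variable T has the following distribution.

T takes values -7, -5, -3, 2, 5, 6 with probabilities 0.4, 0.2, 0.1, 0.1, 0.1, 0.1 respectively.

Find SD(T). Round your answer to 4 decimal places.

4.9153

E[T] = (-7)(0.4) + (-5)(0.2) + (-3)(0.1) + (2)(0.1) + (5)(0.1) + (6)(0.1) = -2.8
E[T²] = (-7)²(0.4) + (-5)²(0.2) + (-3)²(0.1) + (2)²(0.1) + (5)²(0.1) + (6)²(0.1) = 32
var(T) = E[T²] − (E[T])² = 32 − (-2.8)² = 24.16
SD(T) = √24.16 ≈ 4.9153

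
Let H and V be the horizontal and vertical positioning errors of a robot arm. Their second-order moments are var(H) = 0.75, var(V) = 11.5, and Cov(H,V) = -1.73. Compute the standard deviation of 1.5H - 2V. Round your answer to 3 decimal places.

7.620

var(1.5H - 2V) = (1.5)²·var(H) + (-2)²·var(V) + 2·(1.5)·(-2)·Cov(H,V)
= 2.25·0.75 + 4·11.5 + -6·-1.73 = 58.0675
SD(1.5H - 2V) = √58.0675 ≈ 7.620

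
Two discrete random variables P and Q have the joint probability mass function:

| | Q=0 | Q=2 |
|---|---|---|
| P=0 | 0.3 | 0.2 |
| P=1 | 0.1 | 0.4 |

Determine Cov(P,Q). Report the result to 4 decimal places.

E[P] = 0.5,  E[Q] = 1.2
E[PQ] = 0.8
Cov(P,Q) = E[PQ] − E[P]E[Q] = 0.8 − (0.5)(1.2) = 0.2

0.2000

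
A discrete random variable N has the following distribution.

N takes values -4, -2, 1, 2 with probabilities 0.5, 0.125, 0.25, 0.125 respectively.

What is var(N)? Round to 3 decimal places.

6.188

E[N] = (-4)(0.5) + (-2)(0.125) + (1)(0.25) + (2)(0.125) = -1.75
E[N²] = (-4)²(0.5) + (-2)²(0.125) + (1)²(0.25) + (2)²(0.125) = 9.25
var(N) = E[N²] − (E[N])² = 9.25 − (-1.75)² = 6.1875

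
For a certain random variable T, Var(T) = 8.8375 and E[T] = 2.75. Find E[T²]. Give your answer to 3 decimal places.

E[T²] = Var(T) + (E[T])² = 8.8375 + (2.75)² = 16.4

16.400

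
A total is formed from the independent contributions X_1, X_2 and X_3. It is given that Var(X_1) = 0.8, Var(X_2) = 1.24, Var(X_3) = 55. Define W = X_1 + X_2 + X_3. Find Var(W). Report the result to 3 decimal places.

By independence, Var(W) = (1)²Var(X_1) + (1)²Var(X_2) + (1)²Var(X_3)
= (1)²·0.8 + (1)²·1.24 + (1)²·55 = 57.04

57.040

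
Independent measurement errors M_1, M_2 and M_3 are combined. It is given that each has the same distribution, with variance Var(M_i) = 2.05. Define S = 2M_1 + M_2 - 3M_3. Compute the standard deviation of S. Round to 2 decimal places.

By independence, Var(S) = (2)²Var(M_1) + (1)²Var(M_2) + (-3)²Var(M_3)
= (2)²·2.05 + (1)²·2.05 + (-3)²·2.05 = 28.7
σ(S) = √28.7 ≈ 5.36

5.36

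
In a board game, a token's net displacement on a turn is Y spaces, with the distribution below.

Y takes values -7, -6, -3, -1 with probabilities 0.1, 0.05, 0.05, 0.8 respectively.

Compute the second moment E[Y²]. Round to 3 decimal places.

7.950

E[Y²] = (-7)²(0.1) + (-6)²(0.05) + (-3)²(0.05) + (-1)²(0.8) = 7.95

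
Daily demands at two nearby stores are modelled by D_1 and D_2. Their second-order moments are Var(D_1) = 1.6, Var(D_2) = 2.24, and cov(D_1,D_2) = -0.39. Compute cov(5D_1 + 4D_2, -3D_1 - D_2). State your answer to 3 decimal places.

cov(5D_1 + 4D_2, -3D_1 - D_2) = (5)(-3)Var(D_1) + (4)(-1)Var(D_2) + [(5)(-1) + (4)(-3)]cov(D_1,D_2)
= -15·1.6 + -4·2.24 + -17·-0.39 = -26.33

-26.330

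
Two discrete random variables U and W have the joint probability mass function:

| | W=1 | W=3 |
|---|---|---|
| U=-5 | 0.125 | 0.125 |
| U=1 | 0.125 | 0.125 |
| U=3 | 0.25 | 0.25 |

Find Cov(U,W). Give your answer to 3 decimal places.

E[U] = 0.5,  E[W] = 2
E[UW] = 1
Cov(U,W) = E[UW] − E[U]E[W] = 1 − (0.5)(2) = 0

0.000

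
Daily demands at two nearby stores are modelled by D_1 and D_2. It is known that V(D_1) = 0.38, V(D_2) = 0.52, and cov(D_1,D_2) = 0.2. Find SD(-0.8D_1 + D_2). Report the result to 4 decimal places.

V(-0.8D_1 + D_2) = (-0.8)²·V(D_1) + (1)²·V(D_2) + 2·(-0.8)·(1)·cov(D_1,D_2)
= 0.64·0.38 + 1·0.52 + -1.6·0.2 = 0.4432
SD(-0.8D_1 + D_2) = √0.4432 ≈ 0.6657

0.6657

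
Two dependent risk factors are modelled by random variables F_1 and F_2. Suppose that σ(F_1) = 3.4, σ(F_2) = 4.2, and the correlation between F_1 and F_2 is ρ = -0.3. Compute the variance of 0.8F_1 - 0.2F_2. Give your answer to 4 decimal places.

9.4749

var(F_1) = (3.4)² = 11.56;  var(F_2) = (4.2)² = 17.64
Cov(F_1,F_2) = ρ·σ(F_1)·σ(F_2) = -0.3·3.4·4.2 = -4.284
var(0.8F_1 - 0.2F_2) = (0.8)²·var(F_1) + (-0.2)²·var(F_2) + 2·(0.8)·(-0.2)·Cov(F_1,F_2)
= 0.64·11.56 + 0.04·17.64 + -0.32·-4.284 = 9.47488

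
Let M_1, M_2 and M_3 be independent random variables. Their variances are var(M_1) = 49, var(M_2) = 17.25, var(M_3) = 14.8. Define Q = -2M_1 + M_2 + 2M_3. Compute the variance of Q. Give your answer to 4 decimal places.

272.4500

By independence, var(Q) = (-2)²var(M_1) + (1)²var(M_2) + (2)²var(M_3)
= (-2)²·49 + (1)²·17.25 + (2)²·14.8 = 272.45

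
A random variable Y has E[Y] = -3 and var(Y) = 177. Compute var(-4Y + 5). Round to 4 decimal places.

2832.0000

var(-4Y + 5) = (-4)²·var(Y) = 16·177 = 2832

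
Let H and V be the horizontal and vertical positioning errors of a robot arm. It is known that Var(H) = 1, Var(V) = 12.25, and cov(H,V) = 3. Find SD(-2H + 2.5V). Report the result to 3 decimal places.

Var(-2H + 2.5V) = (-2)²·Var(H) + (2.5)²·Var(V) + 2·(-2)·(2.5)·cov(H,V)
= 4·1 + 6.25·12.25 + -10·3 = 50.5625
SD(-2H + 2.5V) = √50.5625 ≈ 7.111

7.111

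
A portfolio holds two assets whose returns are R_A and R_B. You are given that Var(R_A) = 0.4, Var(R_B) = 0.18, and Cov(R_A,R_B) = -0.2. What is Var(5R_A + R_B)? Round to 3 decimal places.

Var(5R_A + R_B) = (5)²·Var(R_A) + (1)²·Var(R_B) + 2·(5)·(1)·Cov(R_A,R_B)
= 25·0.4 + 1·0.18 + 10·-0.2 = 8.18

8.180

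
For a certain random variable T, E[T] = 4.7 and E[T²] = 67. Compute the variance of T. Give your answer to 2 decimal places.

44.91

Var(T) = 67 − (4.7)² = 44.91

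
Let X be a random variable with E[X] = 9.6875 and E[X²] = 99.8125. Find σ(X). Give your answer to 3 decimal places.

2.442

var(X) = 99.8125 − (9.6875)² = 5.96484375
σ(X) = √5.96484375 ≈ 2.442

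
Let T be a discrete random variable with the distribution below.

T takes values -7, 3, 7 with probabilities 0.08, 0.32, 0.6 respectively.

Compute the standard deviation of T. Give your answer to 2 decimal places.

3.88

E[T] = (-7)(0.08) + (3)(0.32) + (7)(0.6) = 4.6
E[T²] = (-7)²(0.08) + (3)²(0.32) + (7)²(0.6) = 36.2
Var(T) = E[T²] − (E[T])² = 36.2 − (4.6)² = 15.04
SD(T) = √15.04 ≈ 3.88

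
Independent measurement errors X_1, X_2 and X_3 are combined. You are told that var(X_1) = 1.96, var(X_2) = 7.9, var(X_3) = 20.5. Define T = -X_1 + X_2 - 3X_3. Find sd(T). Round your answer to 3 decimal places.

13.941

By independence, var(T) = (-1)²var(X_1) + (1)²var(X_2) + (-3)²var(X_3)
= (-1)²·1.96 + (1)²·7.9 + (-3)²·20.5 = 194.36
sd(T) = √194.36 ≈ 13.941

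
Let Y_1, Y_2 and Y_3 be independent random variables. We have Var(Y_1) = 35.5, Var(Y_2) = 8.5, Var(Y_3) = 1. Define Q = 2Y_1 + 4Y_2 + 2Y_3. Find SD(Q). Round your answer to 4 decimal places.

By independence, Var(Q) = (2)²Var(Y_1) + (4)²Var(Y_2) + (2)²Var(Y_3)
= (2)²·35.5 + (4)²·8.5 + (2)²·1 = 282
SD(Q) = √282 ≈ 16.7929

16.7929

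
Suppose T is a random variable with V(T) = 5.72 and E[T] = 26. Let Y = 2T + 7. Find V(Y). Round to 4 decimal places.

22.8800

V(2T + 7) = (2)²·V(T) = 4·5.72 = 22.88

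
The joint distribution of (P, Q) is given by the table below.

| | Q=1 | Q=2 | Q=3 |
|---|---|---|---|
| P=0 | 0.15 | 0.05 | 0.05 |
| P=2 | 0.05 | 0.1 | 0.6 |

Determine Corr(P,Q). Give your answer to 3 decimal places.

E[P] = 1.5,  E[Q] = 2.45
E[PQ] = 4.1
Cov(P,Q) = E[PQ] − E[P]E[Q] = 4.1 − (1.5)(2.45) = 0.425
var(P) = 0.75,  var(Q) = 0.6475
ρ = 0.425 / √(0.75·0.6475) ≈ 0.610

0.610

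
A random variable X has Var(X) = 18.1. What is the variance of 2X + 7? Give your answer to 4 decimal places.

Var(2X + 7) = (2)²·Var(X) = 4·18.1 = 72.4

72.4000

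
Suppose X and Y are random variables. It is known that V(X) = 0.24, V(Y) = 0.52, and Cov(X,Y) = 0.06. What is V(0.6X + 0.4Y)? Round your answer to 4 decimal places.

0.1984

V(0.6X + 0.4Y) = (0.6)²·V(X) + (0.4)²·V(Y) + 2·(0.6)·(0.4)·Cov(X,Y)
= 0.36·0.24 + 0.16·0.52 + 0.48·0.06 = 0.1984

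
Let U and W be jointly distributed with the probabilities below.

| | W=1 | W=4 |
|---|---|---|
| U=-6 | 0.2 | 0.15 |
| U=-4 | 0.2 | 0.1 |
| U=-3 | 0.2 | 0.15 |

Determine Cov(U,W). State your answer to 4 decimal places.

E[U] = -4.35,  E[W] = 2.2
E[UW] = -9.6
Cov(U,W) = E[UW] − E[U]E[W] = -9.6 − (-4.35)(2.2) = -0.03

-0.0300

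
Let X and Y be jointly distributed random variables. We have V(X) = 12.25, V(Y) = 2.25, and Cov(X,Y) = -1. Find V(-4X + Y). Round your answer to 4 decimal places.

206.2500

V(-4X + Y) = (-4)²·V(X) + (1)²·V(Y) + 2·(-4)·(1)·Cov(X,Y)
= 16·12.25 + 1·2.25 + -8·-1 = 206.25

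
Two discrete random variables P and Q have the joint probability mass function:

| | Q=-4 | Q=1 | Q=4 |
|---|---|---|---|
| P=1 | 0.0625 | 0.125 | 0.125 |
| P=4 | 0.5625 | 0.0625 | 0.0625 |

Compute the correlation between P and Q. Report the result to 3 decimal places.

-0.568

E[P] = 3.0625,  E[Q] = -1.5625
E[PQ] = -7.375
cov(P,Q) = E[PQ] − E[P]E[Q] = -7.375 − (3.0625)(-1.5625) = -2.58984375
Var(P) = 1.93359375,  Var(Q) = 10.74609375
ρ = -2.58984375 / √(1.93359375·10.74609375) ≈ -0.568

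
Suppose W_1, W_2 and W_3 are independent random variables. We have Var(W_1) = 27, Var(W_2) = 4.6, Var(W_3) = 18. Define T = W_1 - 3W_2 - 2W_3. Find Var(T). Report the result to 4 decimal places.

By independence, Var(T) = (1)²Var(W_1) + (-3)²Var(W_2) + (-2)²Var(W_3)
= (1)²·27 + (-3)²·4.6 + (-2)²·18 = 140.4

140.4000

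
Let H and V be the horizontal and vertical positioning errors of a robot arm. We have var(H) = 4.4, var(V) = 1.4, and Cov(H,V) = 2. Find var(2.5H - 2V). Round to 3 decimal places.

13.100

var(2.5H - 2V) = (2.5)²·var(H) + (-2)²·var(V) + 2·(2.5)·(-2)·Cov(H,V)
= 6.25·4.4 + 4·1.4 + -10·2 = 13.1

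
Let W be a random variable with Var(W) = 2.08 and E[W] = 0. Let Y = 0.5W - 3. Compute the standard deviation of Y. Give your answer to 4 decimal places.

0.7211

Var(0.5W - 3) = (0.5)²·2.08 = 0.52
SD(Y) = √0.52 ≈ 0.7211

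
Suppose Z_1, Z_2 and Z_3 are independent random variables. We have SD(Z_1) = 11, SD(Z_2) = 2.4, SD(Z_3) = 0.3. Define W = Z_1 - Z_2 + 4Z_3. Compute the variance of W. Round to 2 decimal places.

Var(Z_1) = 121, Var(Z_2) = 5.76, Var(Z_3) = 0.09
By independence, Var(W) = (1)²Var(Z_1) + (-1)²Var(Z_2) + (4)²Var(Z_3)
= (1)²·121 + (-1)²·5.76 + (4)²·0.09 = 128.2

128.20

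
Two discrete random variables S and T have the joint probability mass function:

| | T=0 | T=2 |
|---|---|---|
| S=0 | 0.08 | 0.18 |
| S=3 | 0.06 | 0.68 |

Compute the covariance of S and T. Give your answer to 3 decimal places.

E[S] = 2.22,  E[T] = 1.72
E[ST] = 4.08
Cov(S,T) = E[ST] − E[S]E[T] = 4.08 − (2.22)(1.72) = 0.2616

0.262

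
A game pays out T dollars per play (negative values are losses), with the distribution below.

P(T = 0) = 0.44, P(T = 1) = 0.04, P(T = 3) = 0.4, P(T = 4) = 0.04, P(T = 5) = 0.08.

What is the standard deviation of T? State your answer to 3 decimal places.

1.744

E[T] = (0)(0.44) + (1)(0.04) + (3)(0.4) + (4)(0.04) + (5)(0.08) = 1.8
E[T²] = (0)²(0.44) + (1)²(0.04) + (3)²(0.4) + (4)²(0.04) + (5)²(0.08) = 6.28
Var(T) = E[T²] − (E[T])² = 6.28 − (1.8)² = 3.04
sd(T) = √3.04 ≈ 1.744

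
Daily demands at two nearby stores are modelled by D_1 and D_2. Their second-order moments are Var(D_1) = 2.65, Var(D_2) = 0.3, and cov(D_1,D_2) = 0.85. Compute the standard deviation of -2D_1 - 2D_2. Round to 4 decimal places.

Var(-2D_1 - 2D_2) = (-2)²·Var(D_1) + (-2)²·Var(D_2) + 2·(-2)·(-2)·cov(D_1,D_2)
= 4·2.65 + 4·0.3 + 8·0.85 = 18.6
SD(-2D_1 - 2D_2) = √18.6 ≈ 4.3128

4.3128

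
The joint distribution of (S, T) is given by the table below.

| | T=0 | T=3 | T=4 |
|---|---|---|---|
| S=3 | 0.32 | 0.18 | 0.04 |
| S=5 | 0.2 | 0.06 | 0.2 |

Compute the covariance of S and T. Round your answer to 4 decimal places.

E[S] = 3.92,  E[T] = 1.68
E[ST] = 7
cov(S,T) = E[ST] − E[S]E[T] = 7 − (3.92)(1.68) = 0.4144

0.4144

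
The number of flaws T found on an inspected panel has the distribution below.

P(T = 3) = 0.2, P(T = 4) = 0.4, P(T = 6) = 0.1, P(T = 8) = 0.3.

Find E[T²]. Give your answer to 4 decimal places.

E[T²] = (3)²(0.2) + (4)²(0.4) + (6)²(0.1) + (8)²(0.3) = 31

31.0000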